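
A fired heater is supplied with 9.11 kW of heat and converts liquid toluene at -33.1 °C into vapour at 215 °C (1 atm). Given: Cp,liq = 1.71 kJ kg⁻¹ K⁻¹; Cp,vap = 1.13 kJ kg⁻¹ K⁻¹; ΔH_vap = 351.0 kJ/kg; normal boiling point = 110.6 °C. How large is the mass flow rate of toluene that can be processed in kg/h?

Δh = 1.71×(110.6−-33.1) + 351.0 + 1.13×(215−110.6) = 714.7 kJ/kg
Q = 9.11 kW = 9.11 kJ/s = 32796 kJ/h
ṁ = Q/Δh = 32796 / 714.7 = 45.888 kg/h

ṁ = 45.9 kg/h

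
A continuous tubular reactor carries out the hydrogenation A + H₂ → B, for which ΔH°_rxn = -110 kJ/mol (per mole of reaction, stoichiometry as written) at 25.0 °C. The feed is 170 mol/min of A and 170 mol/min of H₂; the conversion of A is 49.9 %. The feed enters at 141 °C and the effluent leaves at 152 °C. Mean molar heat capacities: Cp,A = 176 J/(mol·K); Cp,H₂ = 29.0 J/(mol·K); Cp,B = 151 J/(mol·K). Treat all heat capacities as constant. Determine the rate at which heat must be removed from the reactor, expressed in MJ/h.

Q_out = 572 MJ/h

Extent of reaction ξ = 0.499 × 170 = 84.83 mol/min
Reaction term: ξ·ΔH°_rxn = 84.83 × -110 = -9331.3 kJ/min
Sensible, feed 141→25 °C: -4042.6 kJ/min
Outlet flows (mol/min): A 85.17, H₂ 85.17, B 84.83
Sensible, products 25→152 °C: 3844.2 kJ/min
Q = ΔH = -9529.7 kJ/min = -158.83 kW
Heat removed = 571.78 MJ/h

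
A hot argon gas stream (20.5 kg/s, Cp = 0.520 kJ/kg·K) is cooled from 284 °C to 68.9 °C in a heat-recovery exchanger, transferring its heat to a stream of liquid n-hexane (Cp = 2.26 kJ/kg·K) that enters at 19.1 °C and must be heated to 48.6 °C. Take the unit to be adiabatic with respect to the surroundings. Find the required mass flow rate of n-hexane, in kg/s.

Heat released by hot stream: Q = 20.5 × 0.520 × (284 − 68.9) = 2293 kJ/s
Energy balance on cold side (adiabatic exchanger): Q = ṁ_c·Cp_c·(T_c,out − T_c,in)
ṁ_c = 2293 / [2.26 × (48.6 − 19.1)] = 34.393 kg/s

ṁ_c = 34.4 kg/s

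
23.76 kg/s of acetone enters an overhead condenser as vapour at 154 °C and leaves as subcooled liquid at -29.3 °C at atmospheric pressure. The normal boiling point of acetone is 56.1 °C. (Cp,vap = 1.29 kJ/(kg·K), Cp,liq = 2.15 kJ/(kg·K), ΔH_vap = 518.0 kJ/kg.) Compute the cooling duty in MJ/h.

Q_c = 70800 MJ/h

vapour 154→56.1 °C: -126.29 kJ/kg
condensation at 56.1 °C: -518 kJ/kg
liquid 56.1→-29.3 °C: -183.61 kJ/kg
Δh = -126.29 + -518 + -183.61 = -827.9 kJ/kg
Q = ṁ·Δh = 23.76 kg/s × -827.9 kJ/kg = -19671 kJ/s
|Q| = 19671 kW = 70815 MJ/h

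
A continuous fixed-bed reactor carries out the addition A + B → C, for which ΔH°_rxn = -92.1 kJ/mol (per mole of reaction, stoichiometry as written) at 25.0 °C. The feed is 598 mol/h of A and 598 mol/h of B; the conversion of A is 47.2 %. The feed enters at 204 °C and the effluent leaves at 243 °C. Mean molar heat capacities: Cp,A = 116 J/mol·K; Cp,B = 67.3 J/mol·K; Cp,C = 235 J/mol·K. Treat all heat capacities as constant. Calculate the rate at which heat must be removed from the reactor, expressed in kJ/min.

Extent of reaction ξ = 0.472 × 598 = 282.26 mol/h
Reaction term: ξ·ΔH°_rxn = 282.26 × -92.1 = -25996 kJ/h
Sensible, feed 204→25 °C: -19621 kJ/h
Outlet flows (mol/h): A 315.74, B 315.74, C 282.26
Sensible, products 25→243 °C: 27077 kJ/h
Q = ΔH = -18540 kJ/h = -5.1499 kW
Heat removed = 308.99 kJ/min

Q_out = 309 kJ/min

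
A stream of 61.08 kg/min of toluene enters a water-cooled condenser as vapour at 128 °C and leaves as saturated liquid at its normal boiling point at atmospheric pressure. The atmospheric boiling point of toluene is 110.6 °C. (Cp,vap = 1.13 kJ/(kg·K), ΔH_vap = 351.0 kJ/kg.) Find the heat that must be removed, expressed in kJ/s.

vapour 128→110.6 °C: -19.662 kJ/kg
condensation at 110.6 °C: -351 kJ/kg
Δh = -19.662 + -351 = -370.66 kJ/kg
Q = ṁ·Δh = 61.08 kg/min × -370.66 kJ/kg = -22640 kJ/min
|Q| = 377.33 kW

Q_c = 377 kJ/s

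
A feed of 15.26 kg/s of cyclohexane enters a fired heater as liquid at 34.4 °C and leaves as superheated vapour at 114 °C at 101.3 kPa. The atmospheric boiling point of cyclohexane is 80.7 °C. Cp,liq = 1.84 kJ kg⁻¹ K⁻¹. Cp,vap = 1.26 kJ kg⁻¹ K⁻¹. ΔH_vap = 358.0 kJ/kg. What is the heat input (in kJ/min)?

Q = 444000 kJ/min

liquid 34.4→80.7 °C: 85.192 kJ/kg
vaporisation at 80.7 °C: 358 kJ/kg
vapour 80.7→114 °C: 41.958 kJ/kg
Δh = 85.192 + 358 + 41.958 = 485.15 kJ/kg
Q = ṁ·Δh = 15.26 kg/s × 485.15 kJ/kg = 7403.4 kJ/s
|Q| = 7403.4 kW = 444200 kJ/min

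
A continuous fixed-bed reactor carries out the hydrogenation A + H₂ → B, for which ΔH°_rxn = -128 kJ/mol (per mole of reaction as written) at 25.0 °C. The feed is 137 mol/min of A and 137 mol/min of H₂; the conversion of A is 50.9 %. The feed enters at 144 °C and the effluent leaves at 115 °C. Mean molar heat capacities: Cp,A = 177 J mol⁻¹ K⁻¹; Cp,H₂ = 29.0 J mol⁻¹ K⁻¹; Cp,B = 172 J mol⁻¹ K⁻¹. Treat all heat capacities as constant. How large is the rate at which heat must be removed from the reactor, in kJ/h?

Extent of reaction ξ = 0.509 × 137 = 69.733 mol/min
Reaction term: ξ·ΔH°_rxn = 69.733 × -128 = -8925.8 kJ/min
Sensible, feed 144→25 °C: -3358.4 kJ/min
Outlet flows (mol/min): A 67.267, H₂ 67.267, B 69.733
Sensible, products 25→115 °C: 2326.6 kJ/min
Q = ΔH = -9957.6 kJ/min = -165.96 kW
Heat removed = 597460 kJ/h

Q_out = 597000 kJ/h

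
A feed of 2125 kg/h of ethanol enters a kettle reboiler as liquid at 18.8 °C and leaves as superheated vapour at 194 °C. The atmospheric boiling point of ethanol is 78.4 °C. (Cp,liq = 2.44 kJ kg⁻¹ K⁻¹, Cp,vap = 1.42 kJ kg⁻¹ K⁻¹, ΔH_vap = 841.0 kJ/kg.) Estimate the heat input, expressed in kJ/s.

liquid 18.8→78.4 °C: 145.42 kJ/kg
vaporisation at 78.4 °C: 841 kJ/kg
vapour 78.4→194 °C: 164.15 kJ/kg
Δh = 145.42 + 841 + 164.15 = 1150.6 kJ/kg
Q = ṁ·Δh = 2125 kg/h × 1150.6 kJ/kg = 2.445e+06 kJ/h
|Q| = 679.16 kW

Q = 679 kJ/s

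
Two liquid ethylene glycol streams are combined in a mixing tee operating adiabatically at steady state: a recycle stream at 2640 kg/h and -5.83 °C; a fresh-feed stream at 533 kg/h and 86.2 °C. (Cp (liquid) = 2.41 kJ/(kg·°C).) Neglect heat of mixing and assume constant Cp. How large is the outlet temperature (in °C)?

T_out = 9.63 °C

No heat crosses the boundary, so H_out = H_in.
Σ ṁᵢCp,ᵢTᵢ = 2640×2.41×-5.83 + 533×2.41×86.2 = 73634
Σ ṁᵢCp,ᵢ = 2640×2.41 + 533×2.41 = 7646.9
T_out = 73634 / 7646.9 = 9.6292 °C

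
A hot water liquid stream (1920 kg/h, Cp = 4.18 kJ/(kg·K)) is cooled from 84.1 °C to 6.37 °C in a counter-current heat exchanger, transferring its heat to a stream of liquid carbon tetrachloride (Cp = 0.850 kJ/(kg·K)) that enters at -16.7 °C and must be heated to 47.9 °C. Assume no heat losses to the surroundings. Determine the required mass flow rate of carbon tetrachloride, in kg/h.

Heat released by hot stream: Q = 1920 × 4.18 × (84.1 − 6.37) = 623830 kJ/h
Energy balance on cold side (adiabatic exchanger): Q = ṁ_c·Cp_c·(T_c,out − T_c,in)
ṁ_c = 623830 / [0.850 × (47.9 − -16.7)] = 11361 kg/h

ṁ_c = 11400 kg/h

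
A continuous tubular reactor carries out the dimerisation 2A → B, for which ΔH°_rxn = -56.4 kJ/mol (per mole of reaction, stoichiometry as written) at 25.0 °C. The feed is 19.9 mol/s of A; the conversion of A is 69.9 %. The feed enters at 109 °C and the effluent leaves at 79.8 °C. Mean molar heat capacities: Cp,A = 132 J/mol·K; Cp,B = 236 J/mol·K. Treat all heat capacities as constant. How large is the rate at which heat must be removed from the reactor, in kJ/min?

Extent of reaction ξ = 0.699 × 19.9 / 2 = 6.955 mol/s
Reaction term: ξ·ΔH°_rxn = 6.955 × -56.4 = -392.26 kJ/s
Sensible, feed 109→25 °C: -220.65 kJ/s
Outlet flows (mol/s): A 5.9899, B 6.955
Sensible, products 25→79.8 °C: 133.28 kJ/s
Q = ΔH = -479.64 kJ/s = -479.64 kW
Heat removed = 28778 kJ/min

Q_out = 28800 kJ/min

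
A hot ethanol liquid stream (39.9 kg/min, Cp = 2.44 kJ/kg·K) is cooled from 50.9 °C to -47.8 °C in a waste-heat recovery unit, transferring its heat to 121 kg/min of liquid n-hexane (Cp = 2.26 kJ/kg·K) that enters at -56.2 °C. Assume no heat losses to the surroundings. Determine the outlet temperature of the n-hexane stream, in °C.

T_c,out = -21.1 °C

Heat released by hot stream: Q = 39.9 × 2.44 × (50.9 − -47.8) = 9609 kJ/min
Energy balance on cold side (adiabatic exchanger): Q = ṁ_c·Cp_c·(T_c,out − T_c,in)
T_c,out = -56.2 + 9609/(121 × 2.26) = -21.061 °C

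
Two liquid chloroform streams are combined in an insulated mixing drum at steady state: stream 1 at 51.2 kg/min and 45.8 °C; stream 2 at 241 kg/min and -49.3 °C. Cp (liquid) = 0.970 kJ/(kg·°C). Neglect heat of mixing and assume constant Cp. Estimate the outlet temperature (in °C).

T_out = -32.6 °C

Energy balance with Q = 0: Σ ṁᵢCp,ᵢ(T_out − Tᵢ) = 0
Σ ṁᵢCp,ᵢTᵢ = 51.2×0.970×45.8 + 241×0.970×-49.3 = -9250.2
Σ ṁᵢCp,ᵢ = 51.2×0.970 + 241×0.970 = 283.43
T_out = -9250.2 / 283.43 = -32.636 °C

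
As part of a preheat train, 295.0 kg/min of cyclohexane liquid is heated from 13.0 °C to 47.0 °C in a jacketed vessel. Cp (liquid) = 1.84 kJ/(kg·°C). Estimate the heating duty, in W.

Q = 308000 W

Q = ṁ·Cp·ΔT = 295.0 × 1.84 × (47.0 − 13.0) = 18455 kJ/min
Converting: 18455 / 60 s = 307.59 kW
Heating duty = 307590 W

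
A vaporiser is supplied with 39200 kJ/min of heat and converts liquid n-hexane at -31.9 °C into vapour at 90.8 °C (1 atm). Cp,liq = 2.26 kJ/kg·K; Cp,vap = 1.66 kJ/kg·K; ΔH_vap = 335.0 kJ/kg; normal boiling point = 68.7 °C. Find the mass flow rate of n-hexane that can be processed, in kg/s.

ṁ = 1.09 kg/s

Δh = 2.26×(68.7−-31.9) + 335.0 + 1.66×(90.8−68.7) = 599.04 kJ/kg
Q = 39200 kJ/min = 653.33 kJ/s = 653.33 kJ/s
ṁ = Q/Δh = 653.33 / 599.04 = 1.0906 kg/s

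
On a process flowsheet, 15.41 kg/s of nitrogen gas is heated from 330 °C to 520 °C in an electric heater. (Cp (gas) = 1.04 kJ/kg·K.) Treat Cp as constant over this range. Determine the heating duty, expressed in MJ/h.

Q = 11000 MJ/h

Q = ṁ·Cp·ΔT = 15.41 × 1.04 × (520 − 330) = 3045 kJ/s
Heating duty = 10962 MJ/h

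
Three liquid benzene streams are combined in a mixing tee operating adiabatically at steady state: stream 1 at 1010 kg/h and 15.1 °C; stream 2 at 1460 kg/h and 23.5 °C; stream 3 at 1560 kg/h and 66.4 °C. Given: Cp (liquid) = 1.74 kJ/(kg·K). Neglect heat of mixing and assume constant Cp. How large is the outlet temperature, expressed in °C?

T_out = 38.0 °C

Energy balance with Q = 0: Σ ṁᵢCp,ᵢ(T_out − Tᵢ) = 0
Σ ṁᵢCp,ᵢTᵢ = 1010×1.74×15.1 + 1460×1.74×23.5 + 1560×1.74×66.4 = 266470
Σ ṁᵢCp,ᵢ = 1010×1.74 + 1460×1.74 + 1560×1.74 = 7012.2
T_out = 266470 / 7012.2 = 38.001 °C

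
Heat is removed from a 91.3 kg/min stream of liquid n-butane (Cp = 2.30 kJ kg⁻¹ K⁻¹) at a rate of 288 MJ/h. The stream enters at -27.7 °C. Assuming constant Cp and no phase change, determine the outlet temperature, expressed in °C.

Q = 288 MJ/h = 4800 kJ/min
ΔT = Q/(ṁ·Cp) = 4800/(91.3×2.30) = 22.858 K
T_out = -27.7 − 22.858 = -50.558 °C

T_out = -50.6 °C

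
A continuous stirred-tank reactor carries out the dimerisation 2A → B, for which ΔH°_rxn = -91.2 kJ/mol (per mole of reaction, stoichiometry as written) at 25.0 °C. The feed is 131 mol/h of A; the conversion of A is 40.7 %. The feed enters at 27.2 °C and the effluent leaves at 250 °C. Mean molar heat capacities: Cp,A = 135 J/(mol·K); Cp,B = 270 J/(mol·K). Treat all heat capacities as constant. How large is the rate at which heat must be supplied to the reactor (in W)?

Q_in = 419 W

Extent of reaction ξ = 0.407 × 131 / 2 = 26.658 mol/h
Reaction term: ξ·ΔH°_rxn = 26.658 × -91.2 = -2431.3 kJ/h
Sensible, feed 27.2→25 °C: -38.907 kJ/h
Outlet flows (mol/h): A 77.683, B 26.658
Sensible, products 25→250 °C: 3979.1 kJ/h
Q = ΔH = 1509 kJ/h = 0.41916 kW
Heat supplied = 419.16 W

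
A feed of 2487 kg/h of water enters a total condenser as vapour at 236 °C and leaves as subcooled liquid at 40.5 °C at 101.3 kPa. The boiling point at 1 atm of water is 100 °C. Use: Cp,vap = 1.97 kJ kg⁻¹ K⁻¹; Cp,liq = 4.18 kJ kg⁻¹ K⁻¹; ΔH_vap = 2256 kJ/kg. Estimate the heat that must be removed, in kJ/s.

vapour 236→100 °C: -267.92 kJ/kg
condensation at 100 °C: -2256 kJ/kg
liquid 100→40.5 °C: -248.71 kJ/kg
Δh = -267.92 + -2256 + -248.71 = -2772.6 kJ/kg
Q = ṁ·Δh = 2487 kg/h × -2772.6 kJ/kg = -6.8955e+06 kJ/h
|Q| = 1915.4 kW

Q_c = 1920 kJ/s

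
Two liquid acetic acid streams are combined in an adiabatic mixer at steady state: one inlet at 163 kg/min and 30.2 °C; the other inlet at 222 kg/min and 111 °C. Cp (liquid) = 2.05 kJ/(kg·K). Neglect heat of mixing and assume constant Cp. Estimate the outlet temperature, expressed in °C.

T_out = 76.8 °C

Energy balance with Q = 0: Σ ṁᵢCp,ᵢ(T_out − Tᵢ) = 0
T_out = Σ ṁᵢCp,ᵢTᵢ / Σ ṁᵢCp,ᵢ
      = 60607 / 789.25 = 76.791 °C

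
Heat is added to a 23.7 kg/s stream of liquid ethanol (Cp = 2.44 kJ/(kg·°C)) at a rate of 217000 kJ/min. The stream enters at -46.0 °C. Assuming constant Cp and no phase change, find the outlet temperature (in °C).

T_out = 16.5 °C

Q = 217000 kJ/min = 3616.7 kJ/s
ΔT = Q/(ṁ·Cp) = 3616.7/(23.7×2.44) = 62.542 K
T_out = -46.0 + 62.542 = 16.542 °C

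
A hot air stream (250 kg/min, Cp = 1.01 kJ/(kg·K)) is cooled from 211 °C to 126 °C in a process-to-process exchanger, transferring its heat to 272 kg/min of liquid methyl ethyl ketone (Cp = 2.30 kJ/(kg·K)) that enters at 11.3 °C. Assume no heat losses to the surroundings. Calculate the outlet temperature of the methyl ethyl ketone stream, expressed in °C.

T_c,out = 45.6 °C

Heat released by hot stream: Q = 250 × 1.01 × (211 − 126) = 21462 kJ/min
Energy balance on cold side (adiabatic exchanger): Q = ṁ_c·Cp_c·(T_c,out − T_c,in)
T_c,out = 11.3 + 21462/(272 × 2.30) = 45.607 °C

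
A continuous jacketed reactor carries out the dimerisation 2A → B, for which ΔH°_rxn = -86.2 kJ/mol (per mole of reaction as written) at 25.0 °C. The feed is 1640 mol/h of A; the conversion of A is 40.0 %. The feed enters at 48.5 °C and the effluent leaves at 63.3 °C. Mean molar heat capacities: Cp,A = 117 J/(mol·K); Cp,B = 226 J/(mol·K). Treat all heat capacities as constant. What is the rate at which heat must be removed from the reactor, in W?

Extent of reaction ξ = 0.400 × 1640 / 2 = 328 mol/h
Reaction term: ξ·ΔH°_rxn = 328 × -86.2 = -28274 kJ/h
Sensible, feed 48.5→25 °C: -4509.2 kJ/h
Outlet flows (mol/h): A 984, B 328
Sensible, products 25→63.3 °C: 7248.5 kJ/h
Q = ΔH = -25534 kJ/h = -7.0929 kW
Heat removed = 7092.9 W

Q_out = 7090 W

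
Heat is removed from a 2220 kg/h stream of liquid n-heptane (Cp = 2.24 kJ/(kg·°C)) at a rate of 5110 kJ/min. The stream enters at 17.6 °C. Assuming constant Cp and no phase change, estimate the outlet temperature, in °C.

Q = 5110 kJ/min = 306600 kJ/h
ΔT = Q/(ṁ·Cp) = 306600/(2220×2.24) = 61.655 K
T_out = 17.6 − 61.655 = -44.055 °C

T_out = -44.1 °C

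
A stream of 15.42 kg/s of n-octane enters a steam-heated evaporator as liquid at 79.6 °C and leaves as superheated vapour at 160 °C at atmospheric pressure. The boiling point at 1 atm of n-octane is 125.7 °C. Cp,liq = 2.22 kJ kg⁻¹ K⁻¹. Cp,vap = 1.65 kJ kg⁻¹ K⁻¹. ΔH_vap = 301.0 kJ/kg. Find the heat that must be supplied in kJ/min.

liquid 79.6→125.7 °C: 102.34 kJ/kg
vaporisation at 125.7 °C: 301 kJ/kg
vapour 125.7→160 °C: 56.595 kJ/kg
Δh = 102.34 + 301 + 56.595 = 459.94 kJ/kg
Q = ṁ·Δh = 15.42 kg/s × 459.94 kJ/kg = 7092.2 kJ/s
|Q| = 7092.2 kW = 425530 kJ/min

Q = 426000 kJ/min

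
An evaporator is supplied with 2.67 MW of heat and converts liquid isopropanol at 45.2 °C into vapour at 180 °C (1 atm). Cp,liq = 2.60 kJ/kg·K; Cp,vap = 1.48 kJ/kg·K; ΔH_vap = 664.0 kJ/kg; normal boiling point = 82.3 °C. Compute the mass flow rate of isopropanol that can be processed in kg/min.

Δh = 2.60×(82.3−45.2) + 664.0 + 1.48×(180−82.3) = 905.06 kJ/kg
Q = 2.67 MW = 2670 kJ/s = 160200 kJ/min
ṁ = Q/Δh = 160200 / 905.06 = 177.01 kg/min

ṁ = 177 kg/min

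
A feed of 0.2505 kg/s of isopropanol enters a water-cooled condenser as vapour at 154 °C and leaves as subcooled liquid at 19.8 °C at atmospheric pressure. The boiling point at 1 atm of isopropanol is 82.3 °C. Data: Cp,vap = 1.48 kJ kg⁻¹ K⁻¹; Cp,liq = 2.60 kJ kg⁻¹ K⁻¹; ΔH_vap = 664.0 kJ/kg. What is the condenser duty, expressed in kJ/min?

vapour 154→82.3 °C: -106.12 kJ/kg
condensation at 82.3 °C: -664 kJ/kg
liquid 82.3→19.8 °C: -162.5 kJ/kg
Δh = -106.12 + -664 + -162.5 = -932.62 kJ/kg
Q = ṁ·Δh = 0.2505 kg/s × -932.62 kJ/kg = -233.62 kJ/s
|Q| = 233.62 kW = 14017 kJ/min

Q_c = 14000 kJ/min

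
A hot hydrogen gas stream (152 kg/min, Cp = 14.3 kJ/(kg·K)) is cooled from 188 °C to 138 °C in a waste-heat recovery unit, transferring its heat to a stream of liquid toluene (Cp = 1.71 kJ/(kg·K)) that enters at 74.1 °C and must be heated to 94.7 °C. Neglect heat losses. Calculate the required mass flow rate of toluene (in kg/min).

Heat released by hot stream: Q = 152 × 14.3 × (188 − 138) = 108680 kJ/min
Energy balance on cold side (adiabatic exchanger): Q = ṁ_c·Cp_c·(T_c,out − T_c,in)
ṁ_c = 108680 / [1.71 × (94.7 − 74.1)] = 3085.2 kg/min

ṁ_c = 3090 kg/min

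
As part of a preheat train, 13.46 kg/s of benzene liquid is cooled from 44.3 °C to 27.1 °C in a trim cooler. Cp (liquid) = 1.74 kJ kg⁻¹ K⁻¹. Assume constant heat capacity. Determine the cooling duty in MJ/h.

Q = ṁ·Cp·ΔT = 13.46 × 1.74 × (27.1 − 44.3) = -402.83 kJ/s
Cooling duty = 1450.2 MJ/h

Q_c = 1450 MJ/h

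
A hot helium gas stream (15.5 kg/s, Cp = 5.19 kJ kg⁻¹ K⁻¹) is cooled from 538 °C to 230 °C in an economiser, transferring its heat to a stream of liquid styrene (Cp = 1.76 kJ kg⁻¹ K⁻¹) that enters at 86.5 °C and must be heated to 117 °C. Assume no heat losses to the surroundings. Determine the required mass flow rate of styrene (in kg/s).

Heat released by hot stream: Q = 15.5 × 5.19 × (538 − 230) = 24777 kJ/s
Energy balance on cold side (adiabatic exchanger): Q = ṁ_c·Cp_c·(T_c,out − T_c,in)
ṁ_c = 24777 / [1.76 × (117 − 86.5)] = 461.57 kg/s

ṁ_c = 462 kg/s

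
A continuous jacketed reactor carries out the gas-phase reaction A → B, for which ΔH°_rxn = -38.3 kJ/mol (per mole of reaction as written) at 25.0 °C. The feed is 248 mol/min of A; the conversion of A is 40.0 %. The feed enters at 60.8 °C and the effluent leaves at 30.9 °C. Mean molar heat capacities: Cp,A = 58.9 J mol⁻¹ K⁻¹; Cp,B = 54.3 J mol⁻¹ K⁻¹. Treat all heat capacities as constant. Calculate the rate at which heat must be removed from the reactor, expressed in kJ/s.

Extent of reaction ξ = 0.400 × 248 = 99.2 mol/min
Reaction term: ξ·ΔH°_rxn = 99.2 × -38.3 = -3799.4 kJ/min
Sensible, feed 60.8→25 °C: -522.94 kJ/min
Outlet flows (mol/min): A 148.8, B 99.2
Sensible, products 25→30.9 °C: 83.49 kJ/min
Q = ΔH = -4238.8 kJ/min = -70.647 kW
Heat removed = 70.647 kJ/s

Q_out = 70.6 kJ/s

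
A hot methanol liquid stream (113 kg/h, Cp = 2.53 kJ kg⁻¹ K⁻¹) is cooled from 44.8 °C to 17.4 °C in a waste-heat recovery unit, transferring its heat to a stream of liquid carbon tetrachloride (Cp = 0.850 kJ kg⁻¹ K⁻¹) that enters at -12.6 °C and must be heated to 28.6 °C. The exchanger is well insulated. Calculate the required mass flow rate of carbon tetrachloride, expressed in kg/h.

ṁ_c = 224 kg/h

Heat released by hot stream: Q = 113 × 2.53 × (44.8 − 17.4) = 7833.4 kJ/h
Energy balance on cold side (adiabatic exchanger): Q = ṁ_c·Cp_c·(T_c,out − T_c,in)
ṁ_c = 7833.4 / [0.850 × (28.6 − -12.6)] = 223.68 kg/h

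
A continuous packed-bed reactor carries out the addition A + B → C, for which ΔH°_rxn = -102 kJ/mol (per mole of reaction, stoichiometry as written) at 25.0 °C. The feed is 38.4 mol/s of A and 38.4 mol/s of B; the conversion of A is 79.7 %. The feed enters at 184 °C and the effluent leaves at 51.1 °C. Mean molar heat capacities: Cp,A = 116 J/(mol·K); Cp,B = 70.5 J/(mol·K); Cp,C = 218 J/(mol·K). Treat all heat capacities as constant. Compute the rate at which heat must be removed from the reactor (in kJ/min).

Q_out = 243000 kJ/min

Extent of reaction ξ = 0.797 × 38.4 = 30.605 mol/s
Reaction term: ξ·ΔH°_rxn = 30.605 × -102 = -3121.7 kJ/s
Sensible, feed 184→25 °C: -1138.7 kJ/s
Outlet flows (mol/s): A 7.7952, B 7.7952, C 30.605
Sensible, products 25→51.1 °C: 212.08 kJ/s
Q = ΔH = -4048.3 kJ/s = -4048.3 kW
Heat removed = 242900 kJ/min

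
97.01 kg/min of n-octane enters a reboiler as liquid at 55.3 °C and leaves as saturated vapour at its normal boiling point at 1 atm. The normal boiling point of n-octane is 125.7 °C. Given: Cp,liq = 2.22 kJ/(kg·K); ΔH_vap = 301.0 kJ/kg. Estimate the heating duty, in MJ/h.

liquid 55.3→125.7 °C: 156.29 kJ/kg
vaporisation at 125.7 °C: 301 kJ/kg
Δh = 156.29 + 301 = 457.29 kJ/kg
Q = ṁ·Δh = 97.01 kg/min × 457.29 kJ/kg = 44362 kJ/min
|Q| = 739.36 kW = 2661.7 MJ/h

Q = 2660 MJ/h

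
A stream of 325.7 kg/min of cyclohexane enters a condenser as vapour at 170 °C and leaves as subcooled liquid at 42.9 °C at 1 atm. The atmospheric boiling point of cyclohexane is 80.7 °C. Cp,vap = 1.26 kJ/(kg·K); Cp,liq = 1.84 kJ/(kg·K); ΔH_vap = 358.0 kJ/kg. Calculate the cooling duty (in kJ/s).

Q_c = 2930 kJ/s

vapour 170→80.7 °C: -112.52 kJ/kg
condensation at 80.7 °C: -358 kJ/kg
liquid 80.7→42.9 °C: -69.552 kJ/kg
Δh = -112.52 + -358 + -69.552 = -540.07 kJ/kg
Q = ṁ·Δh = 325.7 kg/min × -540.07 kJ/kg = -175900 kJ/min
|Q| = 2931.7 kW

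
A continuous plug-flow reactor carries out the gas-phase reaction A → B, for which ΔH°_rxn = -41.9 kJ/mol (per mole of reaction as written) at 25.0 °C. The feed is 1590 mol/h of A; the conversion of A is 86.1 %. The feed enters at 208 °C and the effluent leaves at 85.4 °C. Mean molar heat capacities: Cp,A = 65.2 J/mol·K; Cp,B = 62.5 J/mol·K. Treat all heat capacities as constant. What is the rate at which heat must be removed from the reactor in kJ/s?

Q_out = 19.5 kJ/s

Extent of reaction ξ = 0.861 × 1590 = 1369 mol/h
Reaction term: ξ·ΔH°_rxn = 1369 × -41.9 = -57361 kJ/h
Sensible, feed 208→25 °C: -18971 kJ/h
Outlet flows (mol/h): A 221.01, B 1369
Sensible, products 25→85.4 °C: 6038.3 kJ/h
Q = ΔH = -70294 kJ/h = -19.526 kW
Heat removed = 19.526 kJ/s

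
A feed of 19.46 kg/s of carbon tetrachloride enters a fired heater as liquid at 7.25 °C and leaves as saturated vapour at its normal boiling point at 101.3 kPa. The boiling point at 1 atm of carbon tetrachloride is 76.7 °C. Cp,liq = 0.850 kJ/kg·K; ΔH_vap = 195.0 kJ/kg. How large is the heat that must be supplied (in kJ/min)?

liquid 7.25→76.7 °C: 59.032 kJ/kg
vaporisation at 76.7 °C: 195 kJ/kg
Δh = 59.032 + 195 = 254.03 kJ/kg
Q = ṁ·Δh = 19.46 kg/s × 254.03 kJ/kg = 4943.5 kJ/s
|Q| = 4943.5 kW = 296610 kJ/min

Q = 297000 kJ/min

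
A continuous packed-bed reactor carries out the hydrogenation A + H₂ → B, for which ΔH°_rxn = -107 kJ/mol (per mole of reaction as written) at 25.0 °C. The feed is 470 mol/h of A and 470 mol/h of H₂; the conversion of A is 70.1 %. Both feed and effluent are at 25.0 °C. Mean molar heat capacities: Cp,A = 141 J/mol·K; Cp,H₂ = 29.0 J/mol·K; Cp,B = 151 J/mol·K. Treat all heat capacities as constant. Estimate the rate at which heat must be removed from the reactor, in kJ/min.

Q_out = 588 kJ/min

Extent of reaction ξ = 0.701 × 470 = 329.47 mol/h
Reaction term: ξ·ΔH°_rxn = 329.47 × -107 = -35253 kJ/h
Q = ΔH = -35253 kJ/h = -9.7926 kW
Heat removed = 587.55 kJ/min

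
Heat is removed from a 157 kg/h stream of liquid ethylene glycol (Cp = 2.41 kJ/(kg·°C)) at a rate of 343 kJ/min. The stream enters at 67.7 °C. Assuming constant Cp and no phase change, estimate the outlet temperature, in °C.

T_out = 13.3 °C

Q = 343 kJ/min = 20580 kJ/h
ΔT = Q/(ṁ·Cp) = 20580/(157×2.41) = 54.391 K
T_out = 67.7 − 54.391 = 13.309 °C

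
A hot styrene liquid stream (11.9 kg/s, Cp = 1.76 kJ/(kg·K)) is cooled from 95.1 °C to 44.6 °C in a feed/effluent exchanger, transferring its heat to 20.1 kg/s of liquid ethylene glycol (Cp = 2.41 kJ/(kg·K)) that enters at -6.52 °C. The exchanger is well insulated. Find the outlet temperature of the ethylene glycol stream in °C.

T_c,out = 15.3 °C

Heat released by hot stream: Q = 11.9 × 1.76 × (95.1 − 44.6) = 1057.7 kJ/s
Energy balance on cold side (adiabatic exchanger): Q = ṁ_c·Cp_c·(T_c,out − T_c,in)
T_c,out = -6.52 + 1057.7/(20.1 × 2.41) = 15.314 °C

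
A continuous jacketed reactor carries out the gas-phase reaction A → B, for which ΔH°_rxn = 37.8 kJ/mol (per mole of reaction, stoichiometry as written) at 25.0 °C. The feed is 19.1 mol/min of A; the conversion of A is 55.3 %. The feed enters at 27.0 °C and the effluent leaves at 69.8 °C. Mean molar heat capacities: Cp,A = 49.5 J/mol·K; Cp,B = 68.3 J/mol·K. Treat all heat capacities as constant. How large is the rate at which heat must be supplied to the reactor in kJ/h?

Extent of reaction ξ = 0.553 × 19.1 = 10.562 mol/min
Reaction term: ξ·ΔH°_rxn = 10.562 × 37.8 = 399.25 kJ/min
Sensible, feed 27.0→25 °C: -1.8909 kJ/min
Outlet flows (mol/min): A 8.5377, B 10.562
Sensible, products 25→69.8 °C: 51.252 kJ/min
Q = ΔH = 448.62 kJ/min = 7.4769 kW
Heat supplied = 26917 kJ/h

Q_in = 26900 kJ/h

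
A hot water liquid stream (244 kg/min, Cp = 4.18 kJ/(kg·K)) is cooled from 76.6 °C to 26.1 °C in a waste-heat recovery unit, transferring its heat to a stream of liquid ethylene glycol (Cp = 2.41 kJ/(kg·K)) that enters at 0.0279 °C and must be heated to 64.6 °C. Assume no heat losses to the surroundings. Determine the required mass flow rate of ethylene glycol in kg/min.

Heat released by hot stream: Q = 244 × 4.18 × (76.6 − 26.1) = 51506 kJ/min
Energy balance on cold side (adiabatic exchanger): Q = ṁ_c·Cp_c·(T_c,out − T_c,in)
ṁ_c = 51506 / [2.41 × (64.6 − 0.0279)] = 330.98 kg/min

ṁ_c = 331 kg/min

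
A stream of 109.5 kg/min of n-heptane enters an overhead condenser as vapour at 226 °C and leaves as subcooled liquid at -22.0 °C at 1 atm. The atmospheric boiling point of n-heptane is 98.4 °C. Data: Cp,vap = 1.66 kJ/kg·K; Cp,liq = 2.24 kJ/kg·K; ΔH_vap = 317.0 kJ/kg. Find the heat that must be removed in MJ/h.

Q_c = 5250 MJ/h

vapour 226→98.4 °C: -211.82 kJ/kg
condensation at 98.4 °C: -317 kJ/kg
liquid 98.4→-22.0 °C: -269.7 kJ/kg
Δh = -211.82 + -317 + -269.7 = -798.51 kJ/kg
Q = ṁ·Δh = 109.5 kg/min × -798.51 kJ/kg = -87437 kJ/min
|Q| = 1457.3 kW = 5246.2 MJ/h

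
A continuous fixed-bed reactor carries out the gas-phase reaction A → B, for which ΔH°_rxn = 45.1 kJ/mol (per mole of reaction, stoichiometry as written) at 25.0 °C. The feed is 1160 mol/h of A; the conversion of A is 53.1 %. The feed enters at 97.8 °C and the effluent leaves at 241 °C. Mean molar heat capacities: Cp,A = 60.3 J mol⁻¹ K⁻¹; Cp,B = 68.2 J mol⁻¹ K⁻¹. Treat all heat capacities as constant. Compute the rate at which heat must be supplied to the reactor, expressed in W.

Q_in = 10800 W

Extent of reaction ξ = 0.531 × 1160 = 615.96 mol/h
Reaction term: ξ·ΔH°_rxn = 615.96 × 45.1 = 27780 kJ/h
Sensible, feed 97.8→25 °C: -5092.2 kJ/h
Outlet flows (mol/h): A 544.04, B 615.96
Sensible, products 25→241 °C: 16160 kJ/h
Q = ΔH = 38847 kJ/h = 10.791 kW
Heat supplied = 10791 W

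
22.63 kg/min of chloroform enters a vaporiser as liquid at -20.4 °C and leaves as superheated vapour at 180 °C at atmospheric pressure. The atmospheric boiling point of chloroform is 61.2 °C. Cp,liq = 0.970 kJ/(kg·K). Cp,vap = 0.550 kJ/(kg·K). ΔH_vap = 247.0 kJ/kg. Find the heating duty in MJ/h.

liquid -20.4→61.2 °C: 79.152 kJ/kg
vaporisation at 61.2 °C: 247 kJ/kg
vapour 61.2→180 °C: 65.34 kJ/kg
Δh = 79.152 + 247 + 65.34 = 391.49 kJ/kg
Q = ṁ·Δh = 22.63 kg/min × 391.49 kJ/kg = 8859.5 kJ/min
|Q| = 147.66 kW = 531.57 MJ/h

Q = 532 MJ/h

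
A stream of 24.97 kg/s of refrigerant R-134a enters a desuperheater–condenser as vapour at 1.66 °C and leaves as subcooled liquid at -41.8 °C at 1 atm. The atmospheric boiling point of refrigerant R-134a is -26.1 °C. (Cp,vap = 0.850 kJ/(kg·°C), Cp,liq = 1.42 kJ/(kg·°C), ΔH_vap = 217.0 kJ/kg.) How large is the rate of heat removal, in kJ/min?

vapour 1.66→-26.1 °C: -23.596 kJ/kg
condensation at -26.1 °C: -217 kJ/kg
liquid -26.1→-41.8 °C: -22.294 kJ/kg
Δh = -23.596 + -217 + -22.294 = -262.89 kJ/kg
Q = ṁ·Δh = 24.97 kg/s × -262.89 kJ/kg = -6564.4 kJ/s
|Q| = 6564.4 kW = 393860 kJ/min

Q_c = 394000 kJ/min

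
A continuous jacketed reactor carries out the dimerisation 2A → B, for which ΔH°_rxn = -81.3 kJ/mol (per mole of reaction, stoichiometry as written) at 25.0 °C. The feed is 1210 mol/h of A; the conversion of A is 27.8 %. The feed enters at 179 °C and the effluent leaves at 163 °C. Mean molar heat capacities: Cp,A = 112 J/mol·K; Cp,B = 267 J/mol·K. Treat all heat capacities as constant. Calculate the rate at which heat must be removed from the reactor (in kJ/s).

Q_out = 4.12 kJ/s

Extent of reaction ξ = 0.278 × 1210 / 2 = 168.19 mol/h
Reaction term: ξ·ΔH°_rxn = 168.19 × -81.3 = -13674 kJ/h
Sensible, feed 179→25 °C: -20870 kJ/h
Outlet flows (mol/h): A 873.62, B 168.19
Sensible, products 25→163 °C: 19700 kJ/h
Q = ΔH = -14844 kJ/h = -4.1234 kW
Heat removed = 4.1234 kJ/s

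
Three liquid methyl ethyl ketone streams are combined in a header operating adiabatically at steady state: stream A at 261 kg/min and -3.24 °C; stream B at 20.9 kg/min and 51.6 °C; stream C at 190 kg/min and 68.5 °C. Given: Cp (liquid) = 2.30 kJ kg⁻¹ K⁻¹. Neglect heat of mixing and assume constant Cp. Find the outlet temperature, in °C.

No heat crosses the boundary, so H_out = H_in.
Σ ṁᵢCp,ᵢTᵢ = 261×2.30×-3.24 + 20.9×2.30×51.6 + 190×2.30×68.5 = 30470
Σ ṁᵢCp,ᵢ = 261×2.30 + 20.9×2.30 + 190×2.30 = 1085.4
T_out = 30470 / 1085.4 = 28.073 °C

T_out = 28.1 °C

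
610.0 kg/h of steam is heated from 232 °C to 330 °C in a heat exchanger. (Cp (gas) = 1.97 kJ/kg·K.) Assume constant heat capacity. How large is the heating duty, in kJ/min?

Q = 1960 kJ/min

Q = ṁ·Cp·ΔT = 610.0 × 1.97 × (330 − 232) = 117770 kJ/h
Converting: 117770 / 3600 s = 32.713 kW
Heating duty = 1962.8 kJ/min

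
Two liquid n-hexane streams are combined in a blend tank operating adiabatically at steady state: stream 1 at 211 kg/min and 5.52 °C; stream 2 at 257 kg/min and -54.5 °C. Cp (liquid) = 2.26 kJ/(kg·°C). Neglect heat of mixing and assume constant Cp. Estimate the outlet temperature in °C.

No heat crosses the boundary, so H_out = H_in.
Σ ṁᵢCp,ᵢTᵢ = 211×2.26×5.52 + 257×2.26×-54.5 = -29022
Σ ṁᵢCp,ᵢ = 211×2.26 + 257×2.26 = 1057.7
T_out = -29022 / 1057.7 = -27.44 °C

T_out = -27.4 °C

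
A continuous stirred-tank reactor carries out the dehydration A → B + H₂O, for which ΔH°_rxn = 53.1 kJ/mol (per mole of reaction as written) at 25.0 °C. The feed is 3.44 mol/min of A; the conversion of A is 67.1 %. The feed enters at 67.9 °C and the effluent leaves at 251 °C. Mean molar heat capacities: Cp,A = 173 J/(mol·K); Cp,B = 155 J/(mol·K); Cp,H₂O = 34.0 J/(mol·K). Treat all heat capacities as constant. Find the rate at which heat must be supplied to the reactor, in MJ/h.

Q_in = 14.4 MJ/h

Extent of reaction ξ = 0.671 × 3.44 = 2.3082 mol/min
Reaction term: ξ·ΔH°_rxn = 2.3082 × 53.1 = 122.57 kJ/min
Sensible, feed 67.9→25 °C: -25.531 kJ/min
Outlet flows (mol/min): A 1.1318, B 2.3082, H₂O 2.3082
Sensible, products 25→251 °C: 142.84 kJ/min
Q = ΔH = 239.88 kJ/min = 3.998 kW
Heat supplied = 14.393 MJ/h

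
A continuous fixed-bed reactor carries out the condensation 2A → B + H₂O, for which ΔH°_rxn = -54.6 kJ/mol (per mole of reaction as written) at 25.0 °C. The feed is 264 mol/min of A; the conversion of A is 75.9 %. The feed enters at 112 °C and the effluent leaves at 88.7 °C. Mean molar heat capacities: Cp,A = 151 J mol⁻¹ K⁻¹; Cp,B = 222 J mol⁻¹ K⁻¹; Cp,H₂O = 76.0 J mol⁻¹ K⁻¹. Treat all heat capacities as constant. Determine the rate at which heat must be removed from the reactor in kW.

Q_out = 107 kW

Extent of reaction ξ = 0.759 × 264 / 2 = 100.19 mol/min
Reaction term: ξ·ΔH°_rxn = 100.19 × -54.6 = -5470.3 kJ/min
Sensible, feed 112→25 °C: -3468.2 kJ/min
Outlet flows (mol/min): A 63.624, B 100.19, H₂O 100.19
Sensible, products 25→88.7 °C: 2513.8 kJ/min
Q = ΔH = -6424.6 kJ/min = -107.08 kW
Heat removed = 107.08 kW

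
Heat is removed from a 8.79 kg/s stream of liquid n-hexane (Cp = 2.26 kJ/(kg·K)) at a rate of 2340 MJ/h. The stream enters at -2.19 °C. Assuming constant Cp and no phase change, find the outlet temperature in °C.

T_out = -34.9 °C

Q = 2340 MJ/h = 650 kJ/s
ΔT = Q/(ṁ·Cp) = 650/(8.79×2.26) = 32.72 K
T_out = -2.19 − 32.72 = -34.91 °C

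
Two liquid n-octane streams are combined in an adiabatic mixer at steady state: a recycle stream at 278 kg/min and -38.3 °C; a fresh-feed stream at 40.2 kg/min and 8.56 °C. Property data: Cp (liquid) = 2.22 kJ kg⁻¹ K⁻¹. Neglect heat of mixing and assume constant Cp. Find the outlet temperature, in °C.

No heat crosses the boundary, so H_out = H_in.
T_out = Σ ṁᵢCp,ᵢTᵢ / Σ ṁᵢCp,ᵢ
      = -22873 / 706.4 = -32.38 °C

T_out = -32.4 °C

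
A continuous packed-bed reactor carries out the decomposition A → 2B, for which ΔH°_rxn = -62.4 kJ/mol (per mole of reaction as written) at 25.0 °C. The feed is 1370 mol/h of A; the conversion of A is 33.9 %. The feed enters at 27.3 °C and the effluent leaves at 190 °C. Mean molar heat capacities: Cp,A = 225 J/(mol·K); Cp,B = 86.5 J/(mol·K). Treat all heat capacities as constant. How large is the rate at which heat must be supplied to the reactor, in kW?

Q_in = 4.77 kW

Extent of reaction ξ = 0.339 × 1370 = 464.43 mol/h
Reaction term: ξ·ΔH°_rxn = 464.43 × -62.4 = -28980 kJ/h
Sensible, feed 27.3→25 °C: -708.98 kJ/h
Outlet flows (mol/h): A 905.57, B 928.86
Sensible, products 25→190 °C: 46876 kJ/h
Q = ΔH = 17187 kJ/h = 4.7742 kW
Heat supplied = 4.7742 kW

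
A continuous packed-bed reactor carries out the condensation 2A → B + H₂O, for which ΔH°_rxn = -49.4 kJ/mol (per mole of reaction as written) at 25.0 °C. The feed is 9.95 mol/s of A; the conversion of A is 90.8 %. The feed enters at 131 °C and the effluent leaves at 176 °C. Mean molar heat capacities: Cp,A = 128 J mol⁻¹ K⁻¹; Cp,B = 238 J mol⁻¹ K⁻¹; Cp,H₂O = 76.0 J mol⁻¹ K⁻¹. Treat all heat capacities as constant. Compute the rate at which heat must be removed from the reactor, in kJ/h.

Q_out = 455000 kJ/h

Extent of reaction ξ = 0.908 × 9.95 / 2 = 4.5173 mol/s
Reaction term: ξ·ΔH°_rxn = 4.5173 × -49.4 = -223.15 kJ/s
Sensible, feed 131→25 °C: -135 kJ/s
Outlet flows (mol/s): A 0.9154, B 4.5173, H₂O 4.5173
Sensible, products 25→176 °C: 231.88 kJ/s
Q = ΔH = -126.28 kJ/s = -126.28 kW
Heat removed = 454610 kJ/h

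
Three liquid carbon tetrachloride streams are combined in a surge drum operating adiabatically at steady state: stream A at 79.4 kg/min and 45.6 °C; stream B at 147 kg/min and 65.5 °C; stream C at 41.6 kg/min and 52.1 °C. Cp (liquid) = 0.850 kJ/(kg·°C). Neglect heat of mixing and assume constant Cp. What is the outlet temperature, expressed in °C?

Energy balance with Q = 0: Σ ṁᵢCp,ᵢ(T_out − Tᵢ) = 0
Σ ṁᵢCp,ᵢTᵢ = 79.4×0.850×45.6 + 147×0.850×65.5 + 41.6×0.850×52.1 = 13104
Σ ṁᵢCp,ᵢ = 79.4×0.850 + 147×0.850 + 41.6×0.850 = 227.8
T_out = 13104 / 227.8 = 57.524 °C

T_out = 57.5 °C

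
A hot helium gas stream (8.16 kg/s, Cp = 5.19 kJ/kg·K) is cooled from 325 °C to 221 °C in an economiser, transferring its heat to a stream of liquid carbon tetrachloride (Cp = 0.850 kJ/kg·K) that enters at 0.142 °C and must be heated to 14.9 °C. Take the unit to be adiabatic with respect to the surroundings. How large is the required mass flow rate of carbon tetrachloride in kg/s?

Heat released by hot stream: Q = 8.16 × 5.19 × (325 − 221) = 4404.4 kJ/s
Energy balance on cold side (adiabatic exchanger): Q = ṁ_c·Cp_c·(T_c,out − T_c,in)
ṁ_c = 4404.4 / [0.850 × (14.9 − 0.142)] = 351.11 kg/s

ṁ_c = 351 kg/s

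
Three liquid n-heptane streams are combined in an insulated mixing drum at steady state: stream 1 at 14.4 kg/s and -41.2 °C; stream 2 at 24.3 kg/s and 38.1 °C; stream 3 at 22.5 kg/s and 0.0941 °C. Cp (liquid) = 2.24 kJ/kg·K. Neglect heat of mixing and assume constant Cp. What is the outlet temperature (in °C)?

T_out = 5.47 °C

No heat crosses the boundary, so H_out = H_in.
Σ ṁᵢCp,ᵢTᵢ = 14.4×2.24×-41.2 + 24.3×2.24×38.1 + 22.5×2.24×0.0941 = 749.65
Σ ṁᵢCp,ᵢ = 14.4×2.24 + 24.3×2.24 + 22.5×2.24 = 137.09
T_out = 749.65 / 137.09 = 5.4684 °C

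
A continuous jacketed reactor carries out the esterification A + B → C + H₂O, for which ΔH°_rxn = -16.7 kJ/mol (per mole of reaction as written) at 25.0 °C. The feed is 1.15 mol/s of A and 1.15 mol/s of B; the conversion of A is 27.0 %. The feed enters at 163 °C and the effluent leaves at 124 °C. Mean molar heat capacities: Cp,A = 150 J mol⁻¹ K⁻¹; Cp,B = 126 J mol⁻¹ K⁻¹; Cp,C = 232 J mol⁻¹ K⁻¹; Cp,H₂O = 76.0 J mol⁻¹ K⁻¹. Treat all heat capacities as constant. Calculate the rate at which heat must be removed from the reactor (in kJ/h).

Q_out = 59700 kJ/h

Extent of reaction ξ = 0.270 × 1.15 = 0.3105 mol/s
Reaction term: ξ·ΔH°_rxn = 0.3105 × -16.7 = -5.1853 kJ/s
Sensible, feed 163→25 °C: -43.801 kJ/s
Outlet flows (mol/s): A 0.8395, B 0.8395, C 0.3105, H₂O 0.3105
Sensible, products 25→124 °C: 32.406 kJ/s
Q = ΔH = -16.58 kJ/s = -16.58 kW
Heat removed = 59689 kJ/h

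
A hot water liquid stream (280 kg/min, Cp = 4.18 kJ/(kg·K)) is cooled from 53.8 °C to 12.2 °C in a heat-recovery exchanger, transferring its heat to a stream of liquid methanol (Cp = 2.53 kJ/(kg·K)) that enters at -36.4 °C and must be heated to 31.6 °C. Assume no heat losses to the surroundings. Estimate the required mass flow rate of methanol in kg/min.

ṁ_c = 283 kg/min

Heat released by hot stream: Q = 280 × 4.18 × (53.8 − 12.2) = 48689 kJ/min
Energy balance on cold side (adiabatic exchanger): Q = ṁ_c·Cp_c·(T_c,out − T_c,in)
ṁ_c = 48689 / [2.53 × (31.6 − -36.4)] = 283.01 kg/min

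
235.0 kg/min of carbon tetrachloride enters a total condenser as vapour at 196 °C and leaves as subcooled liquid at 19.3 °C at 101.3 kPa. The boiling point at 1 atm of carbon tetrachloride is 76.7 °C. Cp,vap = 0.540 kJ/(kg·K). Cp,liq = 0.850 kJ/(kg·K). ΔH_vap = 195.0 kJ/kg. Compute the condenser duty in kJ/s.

Q_c = 1210 kJ/s

vapour 196→76.7 °C: -64.422 kJ/kg
condensation at 76.7 °C: -195 kJ/kg
liquid 76.7→19.3 °C: -48.79 kJ/kg
Δh = -64.422 + -195 + -48.79 = -308.21 kJ/kg
Q = ṁ·Δh = 235.0 kg/min × -308.21 kJ/kg = -72430 kJ/min
|Q| = 1207.2 kW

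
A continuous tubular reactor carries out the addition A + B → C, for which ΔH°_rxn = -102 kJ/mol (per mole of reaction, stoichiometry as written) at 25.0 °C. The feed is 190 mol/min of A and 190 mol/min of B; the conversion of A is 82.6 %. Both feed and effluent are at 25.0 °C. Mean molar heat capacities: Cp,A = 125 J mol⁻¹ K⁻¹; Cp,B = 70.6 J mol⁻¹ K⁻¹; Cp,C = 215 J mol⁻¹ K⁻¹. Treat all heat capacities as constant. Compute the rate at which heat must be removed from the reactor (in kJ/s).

Extent of reaction ξ = 0.826 × 190 = 156.94 mol/min
Reaction term: ξ·ΔH°_rxn = 156.94 × -102 = -16008 kJ/min
Q = ΔH = -16008 kJ/min = -266.8 kW
Heat removed = 266.8 kJ/s

Q_out = 267 kJ/s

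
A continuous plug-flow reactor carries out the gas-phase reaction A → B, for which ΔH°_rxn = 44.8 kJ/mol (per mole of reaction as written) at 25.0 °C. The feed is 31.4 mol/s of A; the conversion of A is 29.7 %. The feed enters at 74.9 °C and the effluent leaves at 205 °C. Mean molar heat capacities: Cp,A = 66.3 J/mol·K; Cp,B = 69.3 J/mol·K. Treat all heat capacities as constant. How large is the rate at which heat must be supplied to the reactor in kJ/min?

Extent of reaction ξ = 0.297 × 31.4 = 9.3258 mol/s
Reaction term: ξ·ΔH°_rxn = 9.3258 × 44.8 = 417.8 kJ/s
Sensible, feed 74.9→25 °C: -103.88 kJ/s
Outlet flows (mol/s): A 22.074, B 9.3258
Sensible, products 25→205 °C: 379.76 kJ/s
Q = ΔH = 693.68 kJ/s = 693.68 kW
Heat supplied = 41621 kJ/min

Q_in = 41600 kJ/min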